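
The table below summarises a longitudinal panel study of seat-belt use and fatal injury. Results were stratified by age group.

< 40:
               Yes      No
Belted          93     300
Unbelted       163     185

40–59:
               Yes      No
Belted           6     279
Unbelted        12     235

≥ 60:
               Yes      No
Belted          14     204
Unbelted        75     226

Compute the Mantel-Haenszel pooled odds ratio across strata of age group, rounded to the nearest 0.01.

OR_MH = Σ(aᵢdᵢ/nᵢ) / Σ(bᵢcᵢ/nᵢ), where nᵢ is the stratum total.
Stratum 1 (< 40): n = 741; a·d/n = 93·185/741 = 23.2186; b·c/n = 300·163/741 = 65.9919
Stratum 2 (40–59): n = 532; a·d/n = 6·235/532 = 2.6504; b·c/n = 279·12/532 = 6.2932
Stratum 3 (≥ 60): n = 519; a·d/n = 14·226/519 = 6.0963; b·c/n = 204·75/519 = 29.4798
OR_MH = (23.2186 + 2.6504 + 6.0963) / (65.9919 + 6.2932 + 29.4798) = 31.9653 / 101.7649 = 0.31411

0.31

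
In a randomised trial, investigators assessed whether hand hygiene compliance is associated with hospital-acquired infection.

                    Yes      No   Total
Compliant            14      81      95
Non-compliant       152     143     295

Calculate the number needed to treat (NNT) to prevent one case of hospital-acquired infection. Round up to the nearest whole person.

3

Risk in treated group = 14/95 = 0.14737; risk in control = 152/295 = 0.51525.
Absolute risk reduction = 0.51525 − 0.14737 = 0.36789
NNT = 1 / ARR = 1 / 0.36789 = 2.718 → round up → 3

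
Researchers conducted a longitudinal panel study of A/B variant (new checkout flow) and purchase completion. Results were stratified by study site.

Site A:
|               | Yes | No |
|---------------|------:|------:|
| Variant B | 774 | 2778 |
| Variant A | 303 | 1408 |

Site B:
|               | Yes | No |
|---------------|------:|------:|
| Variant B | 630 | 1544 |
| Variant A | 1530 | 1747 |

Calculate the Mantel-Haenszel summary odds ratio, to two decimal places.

OR_MH = Σ(aᵢdᵢ/nᵢ) / Σ(bᵢcᵢ/nᵢ), where nᵢ is the stratum total.
Stratum 1 (Site A): n = 5263; a·d/n = 774·1408/5263 = 207.0667; b·c/n = 2778·303/5263 = 159.9343
Stratum 2 (Site B): n = 5451; a·d/n = 630·1747/5451 = 201.9097; b·c/n = 1544·1530/5451 = 433.3737
OR_MH = (207.0667 + 201.9097) / (159.9343 + 433.3737) = 408.9764 / 593.3080 = 0.68932

0.69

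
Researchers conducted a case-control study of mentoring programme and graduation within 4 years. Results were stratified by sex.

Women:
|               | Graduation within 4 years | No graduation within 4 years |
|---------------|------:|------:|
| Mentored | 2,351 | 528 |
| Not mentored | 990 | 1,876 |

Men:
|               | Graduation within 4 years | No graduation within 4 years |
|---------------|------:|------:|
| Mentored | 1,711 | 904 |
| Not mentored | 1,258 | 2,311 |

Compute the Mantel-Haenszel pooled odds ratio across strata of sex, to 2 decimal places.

OR_MH = Σ(aᵢdᵢ/nᵢ) / Σ(bᵢcᵢ/nᵢ), where nᵢ is the stratum total.
Stratum 1 (Women): n = 5745; a·d/n = 2351·1876/5745 = 767.7069; b·c/n = 528·990/5745 = 90.9869
Stratum 2 (Men): n = 6184; a·d/n = 1711·2311/6184 = 639.4115; b·c/n = 904·1258/6184 = 183.8991
OR_MH = (767.7069 + 639.4115) / (90.9869 + 183.8991) = 1407.1184 / 274.8860 = 5.11892

5.12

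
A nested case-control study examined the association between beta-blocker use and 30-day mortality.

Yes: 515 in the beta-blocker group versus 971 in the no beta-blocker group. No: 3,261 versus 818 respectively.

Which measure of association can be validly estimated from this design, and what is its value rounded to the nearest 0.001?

From the description: a = 515, b = 3261, c = 971, d = 818.
This is a nested case-control study: participants were sampled on outcome status, so risks in the source population cannot be estimated directly — relative risk is not valid here. The odds ratio is the appropriate measure.
OR = (a·d)/(b·c) = (515 × 818) / (3261 × 971) = 421270 / 3166431 = 0.13304

0.133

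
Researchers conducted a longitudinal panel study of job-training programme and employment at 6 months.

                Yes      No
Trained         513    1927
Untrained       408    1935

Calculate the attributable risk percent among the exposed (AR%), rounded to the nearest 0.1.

17.2

Cells: a = 513, b = 1927, c = 408, d = 1935.
Risk in exposed = 513/2440 = 0.21025; risk in unexposed = 408/2343 = 0.17414.
RR = 0.21025/0.17414 = 1.20737
AR% = (RR − 1)/RR × 100 = (1.20737 − 1)/1.20737 × 100 = 17.1752%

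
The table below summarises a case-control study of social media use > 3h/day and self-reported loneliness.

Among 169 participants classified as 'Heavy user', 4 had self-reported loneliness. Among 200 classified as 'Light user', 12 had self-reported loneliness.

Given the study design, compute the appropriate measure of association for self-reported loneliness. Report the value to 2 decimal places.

From the description: a = 4, b = 165, c = 12, d = 188.
This is a case-control study: participants were sampled on outcome status, so risks in the source population cannot be estimated directly — relative risk is not valid here. The odds ratio is the appropriate measure.
OR = (a·d)/(b·c) = (4 × 188) / (165 × 12) = 752 / 1980 = 0.37980

0.38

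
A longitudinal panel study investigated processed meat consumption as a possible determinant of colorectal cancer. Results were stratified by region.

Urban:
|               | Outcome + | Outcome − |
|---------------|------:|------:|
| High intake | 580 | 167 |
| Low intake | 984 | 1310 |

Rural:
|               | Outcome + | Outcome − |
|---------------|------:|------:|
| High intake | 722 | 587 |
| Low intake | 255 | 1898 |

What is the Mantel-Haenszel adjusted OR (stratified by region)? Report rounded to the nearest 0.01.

OR_MH = Σ(aᵢdᵢ/nᵢ) / Σ(bᵢcᵢ/nᵢ), where nᵢ is the stratum total.
Stratum 1 (Urban): n = 3041; a·d/n = 580·1310/3041 = 249.8520; b·c/n = 167·984/3041 = 54.0375
Stratum 2 (Rural): n = 3462; a·d/n = 722·1898/3462 = 395.8278; b·c/n = 587·255/3462 = 43.2366
OR_MH = (249.8520 + 395.8278) / (54.0375 + 43.2366) = 645.6799 / 97.2741 = 6.63774

6.64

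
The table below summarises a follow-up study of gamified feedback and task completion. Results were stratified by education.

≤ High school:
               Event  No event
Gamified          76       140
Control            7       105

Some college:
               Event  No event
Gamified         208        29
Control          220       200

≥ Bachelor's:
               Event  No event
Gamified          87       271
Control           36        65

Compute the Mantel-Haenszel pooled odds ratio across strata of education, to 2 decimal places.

OR_MH = Σ(aᵢdᵢ/nᵢ) / Σ(bᵢcᵢ/nᵢ), where nᵢ is the stratum total.
Stratum 1 (≤ High school): n = 328; a·d/n = 76·105/328 = 24.3293; b·c/n = 140·7/328 = 2.9878
Stratum 2 (Some college): n = 657; a·d/n = 208·200/657 = 63.3181; b·c/n = 29·220/657 = 9.7108
Stratum 3 (≥ Bachelor's): n = 459; a·d/n = 87·65/459 = 12.3203; b·c/n = 271·36/459 = 21.2549
OR_MH = (24.3293 + 63.3181 + 12.3203) / (2.9878 + 9.7108 + 21.2549) = 99.9676 / 33.9535 = 2.94425

2.94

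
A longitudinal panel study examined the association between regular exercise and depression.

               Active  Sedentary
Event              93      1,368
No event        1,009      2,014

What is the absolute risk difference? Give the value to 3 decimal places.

Reading the table with exposure as columns: a = 93 (Active, case), b = 1009 (Active, non-case), c = 1368 (Sedentary, case), d = 2014.
Risk in exposed = 93/1102 = 0.084392; risk in unexposed = 1368/3382 = 0.404494.
Risk difference = 0.084392 − 0.404494 = -0.320102

-0.320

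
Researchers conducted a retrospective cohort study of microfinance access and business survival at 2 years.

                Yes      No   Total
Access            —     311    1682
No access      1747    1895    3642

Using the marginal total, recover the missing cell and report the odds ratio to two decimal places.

The missing cell is in the exposed row: 1682 − 311 = 1371.
So a = 1371, b = 311, c = 1747, d = 1895.
OR = (a·d)/(b·c) = (1371 × 1895) / (311 × 1747) = 2598045 / 543317 = 4.78182

4.78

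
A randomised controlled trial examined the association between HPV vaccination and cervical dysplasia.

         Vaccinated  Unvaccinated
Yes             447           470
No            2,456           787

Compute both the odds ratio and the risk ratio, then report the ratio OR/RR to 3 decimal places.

0.740

Reading the table with exposure as columns: a = 447 (Vaccinated, case), b = 2456 (Vaccinated, non-case), c = 470 (Unvaccinated, case), d = 787.
OR = (447·787)/(2456·470) = 351789/1154320 = 0.30476
Risk in exposed = 447/2903 = 0.15398; risk in unexposed = 470/1257 = 0.37391; RR = 0.41181
OR/RR = 0.30476 / 0.41181 = 0.74004
The outcome is not rare, so the OR lies further from 1 than the RR.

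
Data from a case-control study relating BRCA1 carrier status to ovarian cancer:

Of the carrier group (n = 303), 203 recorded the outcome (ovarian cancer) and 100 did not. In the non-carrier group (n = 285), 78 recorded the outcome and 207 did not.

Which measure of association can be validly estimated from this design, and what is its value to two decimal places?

From the description: a = 203, b = 100, c = 78, d = 207.
This is a case-control study: participants were sampled on outcome status, so risks in the source population cannot be estimated directly — relative risk is not valid here. The odds ratio is the appropriate measure.
OR = (a·d)/(b·c) = (203 × 207) / (100 × 78) = 42021 / 7800 = 5.38731

5.39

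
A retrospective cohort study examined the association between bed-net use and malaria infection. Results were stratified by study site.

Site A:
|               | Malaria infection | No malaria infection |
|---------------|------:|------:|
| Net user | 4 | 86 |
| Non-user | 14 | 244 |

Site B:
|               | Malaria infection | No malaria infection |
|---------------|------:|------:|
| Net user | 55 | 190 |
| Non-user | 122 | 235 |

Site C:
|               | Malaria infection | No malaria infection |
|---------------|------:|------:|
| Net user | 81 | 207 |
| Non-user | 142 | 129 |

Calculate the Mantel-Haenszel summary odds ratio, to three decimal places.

OR_MH = Σ(aᵢdᵢ/nᵢ) / Σ(bᵢcᵢ/nᵢ), where nᵢ is the stratum total.
Stratum 1 (Site A): n = 348; a·d/n = 4·244/348 = 2.8046; b·c/n = 86·14/348 = 3.4598
Stratum 2 (Site B): n = 602; a·d/n = 55·235/602 = 21.4701; b·c/n = 190·122/602 = 38.5050
Stratum 3 (Site C): n = 559; a·d/n = 81·129/559 = 18.6923; b·c/n = 207·142/559 = 52.5832
OR_MH = (2.8046 + 21.4701 + 18.6923) / (3.4598 + 38.5050 + 52.5832) = 42.9670 / 94.5479 = 0.45445

0.454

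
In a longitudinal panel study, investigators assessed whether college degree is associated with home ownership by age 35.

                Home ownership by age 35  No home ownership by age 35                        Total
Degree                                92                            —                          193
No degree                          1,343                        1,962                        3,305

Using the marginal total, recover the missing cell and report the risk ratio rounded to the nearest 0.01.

1.17

The missing cell is in the exposed row: 193 − 92 = 101.
So a = 92, b = 101, c = 1343, d = 1962.
RR = [a/(a+b)] / [c/(c+d)] = (92/193) / (1343/3305) = 0.47668/0.40635 = 1.17308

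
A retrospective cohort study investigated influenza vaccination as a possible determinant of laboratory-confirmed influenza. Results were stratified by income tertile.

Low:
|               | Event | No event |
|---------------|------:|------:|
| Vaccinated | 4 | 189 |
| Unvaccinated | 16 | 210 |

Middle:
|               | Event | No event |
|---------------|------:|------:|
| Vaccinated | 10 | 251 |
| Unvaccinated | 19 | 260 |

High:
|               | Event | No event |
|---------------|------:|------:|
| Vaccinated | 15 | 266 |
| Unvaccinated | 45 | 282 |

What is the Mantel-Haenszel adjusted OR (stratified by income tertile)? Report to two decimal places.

OR_MH = Σ(aᵢdᵢ/nᵢ) / Σ(bᵢcᵢ/nᵢ), where nᵢ is the stratum total.
Stratum 1 (Low): n = 419; a·d/n = 4·210/419 = 2.0048; b·c/n = 189·16/419 = 7.2172
Stratum 2 (Middle): n = 540; a·d/n = 10·260/540 = 4.8148; b·c/n = 251·19/540 = 8.8315
Stratum 3 (High): n = 608; a·d/n = 15·282/608 = 6.9572; b·c/n = 266·45/608 = 19.6875
OR_MH = (2.0048 + 4.8148 + 6.9572) / (7.2172 + 8.8315 + 19.6875) = 13.7768 / 35.7362 = 0.38551

0.39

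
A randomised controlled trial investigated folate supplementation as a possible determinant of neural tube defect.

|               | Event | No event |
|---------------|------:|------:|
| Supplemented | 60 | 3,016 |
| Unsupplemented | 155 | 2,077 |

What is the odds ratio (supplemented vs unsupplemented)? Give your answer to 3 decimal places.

Cells: a = 60, b = 3016, c = 155, d = 2077.
OR = (a·d)/(b·c) = (60 × 2077) / (3016 × 155) = 124620 / 467480 = 0.26658
Exposure is associated with lower odds of neural tube defect (OR = 0.27 < 1).

0.267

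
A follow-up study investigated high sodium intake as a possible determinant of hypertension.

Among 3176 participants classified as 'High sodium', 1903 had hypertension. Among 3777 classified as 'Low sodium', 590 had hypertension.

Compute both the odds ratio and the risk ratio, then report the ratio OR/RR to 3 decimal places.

From the description: a = 1903, b = 1273, c = 590, d = 3187.
OR = (1903·3187)/(1273·590) = 6064861/751070 = 8.07496
Risk in exposed = 1903/3176 = 0.59918; risk in unexposed = 590/3777 = 0.15621; RR = 3.83578
OR/RR = 8.07496 / 3.83578 = 2.10517
The outcome is not rare, so the OR lies further from 1 than the RR.

2.105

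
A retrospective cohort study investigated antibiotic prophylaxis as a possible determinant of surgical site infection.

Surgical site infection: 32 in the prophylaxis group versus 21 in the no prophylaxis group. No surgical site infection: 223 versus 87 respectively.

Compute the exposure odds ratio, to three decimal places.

From the description: a = 32, b = 223, c = 21, d = 87.
OR = (a·d)/(b·c) = (32 × 87) / (223 × 21) = 2784 / 4683 = 0.59449
Exposure is associated with lower odds of surgical site infection (OR = 0.59 < 1).

0.594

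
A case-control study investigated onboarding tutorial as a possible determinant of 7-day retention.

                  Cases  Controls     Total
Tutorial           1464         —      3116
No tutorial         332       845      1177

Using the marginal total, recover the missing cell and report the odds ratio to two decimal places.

2.26

The missing cell is in the exposed row: 3116 − 1464 = 1652.
So a = 1464, b = 1652, c = 332, d = 845.
OR = (a·d)/(b·c) = (1464 × 845) / (1652 × 332) = 1237080 / 548464 = 2.25554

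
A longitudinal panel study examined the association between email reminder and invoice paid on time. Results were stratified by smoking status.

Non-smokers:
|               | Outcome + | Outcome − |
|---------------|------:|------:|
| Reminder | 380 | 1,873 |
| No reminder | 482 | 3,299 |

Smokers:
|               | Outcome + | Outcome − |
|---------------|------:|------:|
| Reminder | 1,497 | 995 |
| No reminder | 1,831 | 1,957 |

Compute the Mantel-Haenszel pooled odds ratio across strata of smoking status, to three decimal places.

1.533

OR_MH = Σ(aᵢdᵢ/nᵢ) / Σ(bᵢcᵢ/nᵢ), where nᵢ is the stratum total.
Stratum 1 (Non-smokers): n = 6034; a·d/n = 380·3299/6034 = 207.7594; b·c/n = 1873·482/6034 = 149.6165
Stratum 2 (Smokers): n = 6280; a·d/n = 1497·1957/6280 = 466.5014; b·c/n = 995·1831/6280 = 290.1027
OR_MH = (207.7594 + 466.5014) / (149.6165 + 290.1027) = 674.2608 / 439.7192 = 1.53339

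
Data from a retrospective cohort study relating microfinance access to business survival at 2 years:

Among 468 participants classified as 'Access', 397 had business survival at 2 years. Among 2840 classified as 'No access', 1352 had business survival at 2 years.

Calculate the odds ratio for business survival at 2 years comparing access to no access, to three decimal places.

6.154

From the description: a = 397, b = 71, c = 1352, d = 1488.
OR = (a·d)/(b·c) = (397 × 1488) / (71 × 1352) = 590736 / 95992 = 6.15401
The odds of business survival at 2 years are about 6.15 times as high in the access group.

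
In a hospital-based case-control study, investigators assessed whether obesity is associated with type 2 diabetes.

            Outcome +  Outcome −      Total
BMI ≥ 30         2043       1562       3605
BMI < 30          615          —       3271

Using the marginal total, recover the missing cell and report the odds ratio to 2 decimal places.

5.65

The missing cell is in the unexposed row: 3271 − 615 = 2656.
So a = 2043, b = 1562, c = 615, d = 2656.
OR = (a·d)/(b·c) = (2043 × 2656) / (1562 × 615) = 5426208 / 960630 = 5.64859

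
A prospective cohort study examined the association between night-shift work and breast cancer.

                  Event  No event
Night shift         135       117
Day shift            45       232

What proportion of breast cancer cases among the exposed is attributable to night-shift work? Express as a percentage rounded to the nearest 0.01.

69.68

Cells: a = 135, b = 117, c = 45, d = 232.
Risk in exposed = 135/252 = 0.53571; risk in unexposed = 45/277 = 0.16245.
RR = 0.53571/0.16245 = 3.29762
AR% = (RR − 1)/RR × 100 = (3.29762 − 1)/3.29762 × 100 = 69.6751%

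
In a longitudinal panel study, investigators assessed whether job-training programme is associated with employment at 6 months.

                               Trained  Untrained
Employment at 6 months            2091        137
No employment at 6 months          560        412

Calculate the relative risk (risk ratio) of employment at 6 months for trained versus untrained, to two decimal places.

Reading the table with exposure as columns: a = 2091 (Trained, case), b = 560 (Trained, non-case), c = 137 (Untrained, case), d = 412.
Risk in exposed = 2091/2651 = 0.78876; risk in unexposed = 137/549 = 0.24954.
RR = 0.78876 / 0.24954 = 3.16079
The risk among the exposed is 3.16 times that among the unexposed.

3.16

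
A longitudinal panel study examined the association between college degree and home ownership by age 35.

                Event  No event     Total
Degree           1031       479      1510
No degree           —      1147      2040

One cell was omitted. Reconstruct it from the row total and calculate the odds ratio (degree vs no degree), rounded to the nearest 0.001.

2.765

The missing cell is in the unexposed row: 2040 − 1147 = 893.
So a = 1031, b = 479, c = 893, d = 1147.
OR = (a·d)/(b·c) = (1031 × 1147) / (479 × 893) = 1182557 / 427747 = 2.76462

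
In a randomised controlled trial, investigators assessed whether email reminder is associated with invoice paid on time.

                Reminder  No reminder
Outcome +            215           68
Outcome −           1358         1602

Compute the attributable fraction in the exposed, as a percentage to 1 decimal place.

70.2

Reading the table with exposure as columns: a = 215 (Reminder, case), b = 1358 (Reminder, non-case), c = 68 (No reminder, case), d = 1602.
Risk in exposed = 215/1573 = 0.13668; risk in unexposed = 68/1670 = 0.04072.
RR = 0.13668/0.04072 = 3.35674
AR% = (RR − 1)/RR × 100 = (3.35674 − 1)/3.35674 × 100 = 70.2092%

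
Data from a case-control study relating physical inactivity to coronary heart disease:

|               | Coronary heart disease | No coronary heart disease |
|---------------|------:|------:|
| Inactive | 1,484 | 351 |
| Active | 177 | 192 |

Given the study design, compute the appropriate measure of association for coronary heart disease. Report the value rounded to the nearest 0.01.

4.59

Cells: a = 1484, b = 351, c = 177, d = 192.
This is a case-control study: participants were sampled on outcome status, so risks in the source population cannot be estimated directly — relative risk is not valid here. The odds ratio is the appropriate measure.
OR = (a·d)/(b·c) = (1484 × 192) / (351 × 177) = 284928 / 62127 = 4.58622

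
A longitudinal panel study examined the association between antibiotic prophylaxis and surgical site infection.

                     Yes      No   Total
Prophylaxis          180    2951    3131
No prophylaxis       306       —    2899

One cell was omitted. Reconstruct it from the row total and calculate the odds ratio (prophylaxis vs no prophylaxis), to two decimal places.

The missing cell is in the unexposed row: 2899 − 306 = 2593.
So a = 180, b = 2951, c = 306, d = 2593.
OR = (a·d)/(b·c) = (180 × 2593) / (2951 × 306) = 466740 / 903006 = 0.51687

0.52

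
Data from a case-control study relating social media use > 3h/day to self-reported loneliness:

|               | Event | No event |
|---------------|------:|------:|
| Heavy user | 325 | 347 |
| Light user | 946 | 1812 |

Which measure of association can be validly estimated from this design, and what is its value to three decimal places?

1.794

Cells: a = 325, b = 347, c = 946, d = 1812.
This is a case-control study: participants were sampled on outcome status, so risks in the source population cannot be estimated directly — relative risk is not valid here. The odds ratio is the appropriate measure.
OR = (a·d)/(b·c) = (325 × 1812) / (347 × 946) = 588900 / 328262 = 1.79399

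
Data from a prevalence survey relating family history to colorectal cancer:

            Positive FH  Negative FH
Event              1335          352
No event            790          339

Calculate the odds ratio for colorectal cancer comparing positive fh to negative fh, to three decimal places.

1.627

Reading the table with exposure as columns: a = 1335 (Positive FH, case), b = 790 (Positive FH, non-case), c = 352 (Negative FH, case), d = 339.
OR = (a·d)/(b·c) = (1335 × 339) / (790 × 352) = 452565 / 278080 = 1.62746
The odds of colorectal cancer are about 1.63 times as high in the positive fh group.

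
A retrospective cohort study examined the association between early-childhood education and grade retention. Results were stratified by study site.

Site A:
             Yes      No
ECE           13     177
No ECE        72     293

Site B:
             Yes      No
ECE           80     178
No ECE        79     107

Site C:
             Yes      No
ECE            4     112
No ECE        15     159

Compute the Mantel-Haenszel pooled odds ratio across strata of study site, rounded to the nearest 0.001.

OR_MH = Σ(aᵢdᵢ/nᵢ) / Σ(bᵢcᵢ/nᵢ), where nᵢ is the stratum total.
Stratum 1 (Site A): n = 555; a·d/n = 13·293/555 = 6.8631; b·c/n = 177·72/555 = 22.9622
Stratum 2 (Site B): n = 444; a·d/n = 80·107/444 = 19.2793; b·c/n = 178·79/444 = 31.6712
Stratum 3 (Site C): n = 290; a·d/n = 4·159/290 = 2.1931; b·c/n = 112·15/290 = 5.7931
OR_MH = (6.8631 + 19.2793 + 2.1931) / (22.9622 + 31.6712 + 5.7931) = 28.3354 / 60.4264 = 0.46892

0.469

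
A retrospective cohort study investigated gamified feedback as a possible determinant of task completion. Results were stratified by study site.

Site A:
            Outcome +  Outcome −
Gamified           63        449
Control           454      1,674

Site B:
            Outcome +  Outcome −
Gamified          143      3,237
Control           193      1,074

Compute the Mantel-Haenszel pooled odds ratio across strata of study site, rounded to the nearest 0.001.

0.345

OR_MH = Σ(aᵢdᵢ/nᵢ) / Σ(bᵢcᵢ/nᵢ), where nᵢ is the stratum total.
Stratum 1 (Site A): n = 2640; a·d/n = 63·1674/2640 = 39.9477; b·c/n = 449·454/2640 = 77.2144
Stratum 2 (Site B): n = 4647; a·d/n = 143·1074/4647 = 33.0497; b·c/n = 3237·193/4647 = 134.4396
OR_MH = (39.9477 + 33.0497) / (77.2144 + 134.4396) = 72.9974 / 211.6540 = 0.34489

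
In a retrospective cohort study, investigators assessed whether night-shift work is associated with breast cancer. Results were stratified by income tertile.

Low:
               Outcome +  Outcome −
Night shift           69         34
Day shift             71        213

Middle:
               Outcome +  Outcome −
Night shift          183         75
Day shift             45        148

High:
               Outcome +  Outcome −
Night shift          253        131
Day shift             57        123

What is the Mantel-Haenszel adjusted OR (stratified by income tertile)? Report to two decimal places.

5.68

OR_MH = Σ(aᵢdᵢ/nᵢ) / Σ(bᵢcᵢ/nᵢ), where nᵢ is the stratum total.
Stratum 1 (Low): n = 387; a·d/n = 69·213/387 = 37.9767; b·c/n = 34·71/387 = 6.2377
Stratum 2 (Middle): n = 451; a·d/n = 183·148/451 = 60.0532; b·c/n = 75·45/451 = 7.4834
Stratum 3 (High): n = 564; a·d/n = 253·123/564 = 55.1755; b·c/n = 131·57/564 = 13.2394
OR_MH = (37.9767 + 60.0532 + 55.1755) / (6.2377 + 7.4834 + 13.2394) = 153.2055 / 26.9605 = 5.68260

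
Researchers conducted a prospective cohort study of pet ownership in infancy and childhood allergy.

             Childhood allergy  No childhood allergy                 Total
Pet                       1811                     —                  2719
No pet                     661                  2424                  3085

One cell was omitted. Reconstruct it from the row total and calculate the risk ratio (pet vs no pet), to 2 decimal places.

3.11

The missing cell is in the exposed row: 2719 − 1811 = 908.
So a = 1811, b = 908, c = 661, d = 2424.
RR = [a/(a+b)] / [c/(c+d)] = (1811/2719) / (661/3085) = 0.66605/0.21426 = 3.10859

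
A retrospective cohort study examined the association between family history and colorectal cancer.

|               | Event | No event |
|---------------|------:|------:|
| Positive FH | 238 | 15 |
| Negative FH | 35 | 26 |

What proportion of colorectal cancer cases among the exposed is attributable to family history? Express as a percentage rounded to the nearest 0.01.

39.01

Cells: a = 238, b = 15, c = 35, d = 26.
Risk in exposed = 238/253 = 0.94071; risk in unexposed = 35/61 = 0.57377.
RR = 0.94071/0.57377 = 1.63953
AR% = (RR − 1)/RR × 100 = (1.63953 − 1)/1.63953 × 100 = 39.0068%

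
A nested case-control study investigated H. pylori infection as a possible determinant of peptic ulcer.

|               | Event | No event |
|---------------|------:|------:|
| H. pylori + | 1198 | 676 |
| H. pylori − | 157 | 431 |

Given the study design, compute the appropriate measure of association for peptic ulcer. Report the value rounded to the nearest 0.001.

Cells: a = 1198, b = 676, c = 157, d = 431.
This is a nested case-control study: participants were sampled on outcome status, so risks in the source population cannot be estimated directly — relative risk is not valid here. The odds ratio is the appropriate measure.
OR = (a·d)/(b·c) = (1198 × 431) / (676 × 157) = 516338 / 106132 = 4.86505

4.865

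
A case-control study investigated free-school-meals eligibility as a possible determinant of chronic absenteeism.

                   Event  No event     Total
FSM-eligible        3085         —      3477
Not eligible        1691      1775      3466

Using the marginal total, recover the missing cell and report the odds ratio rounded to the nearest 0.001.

The missing cell is in the exposed row: 3477 − 3085 = 392.
So a = 3085, b = 392, c = 1691, d = 1775.
OR = (a·d)/(b·c) = (3085 × 1775) / (392 × 1691) = 5475875 / 662872 = 8.26083

8.261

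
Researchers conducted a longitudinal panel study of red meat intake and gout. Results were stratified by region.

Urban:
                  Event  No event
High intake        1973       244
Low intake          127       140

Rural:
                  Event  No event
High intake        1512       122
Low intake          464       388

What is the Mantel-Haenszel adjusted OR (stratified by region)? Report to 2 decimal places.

9.85

OR_MH = Σ(aᵢdᵢ/nᵢ) / Σ(bᵢcᵢ/nᵢ), where nᵢ is the stratum total.
Stratum 1 (Urban): n = 2484; a·d/n = 1973·140/2484 = 111.1997; b·c/n = 244·127/2484 = 12.4750
Stratum 2 (Rural): n = 2486; a·d/n = 1512·388/2486 = 235.9839; b·c/n = 122·464/2486 = 22.7707
OR_MH = (111.1997 + 235.9839) / (12.4750 + 22.7707) = 347.1836 / 35.2458 = 9.85037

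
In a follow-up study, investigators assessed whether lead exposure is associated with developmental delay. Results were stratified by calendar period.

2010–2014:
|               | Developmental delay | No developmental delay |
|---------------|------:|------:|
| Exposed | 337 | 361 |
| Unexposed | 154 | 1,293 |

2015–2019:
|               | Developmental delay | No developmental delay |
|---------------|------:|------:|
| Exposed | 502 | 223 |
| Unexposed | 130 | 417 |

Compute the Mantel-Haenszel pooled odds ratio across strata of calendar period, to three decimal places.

7.549

OR_MH = Σ(aᵢdᵢ/nᵢ) / Σ(bᵢcᵢ/nᵢ), where nᵢ is the stratum total.
Stratum 1 (2010–2014): n = 2145; a·d/n = 337·1293/2145 = 203.1427; b·c/n = 361·154/2145 = 25.9179
Stratum 2 (2015–2019): n = 1272; a·d/n = 502·417/1272 = 164.5708; b·c/n = 223·130/1272 = 22.7909
OR_MH = (203.1427 + 164.5708) / (25.9179 + 22.7909) = 367.7134 / 48.7088 = 7.54921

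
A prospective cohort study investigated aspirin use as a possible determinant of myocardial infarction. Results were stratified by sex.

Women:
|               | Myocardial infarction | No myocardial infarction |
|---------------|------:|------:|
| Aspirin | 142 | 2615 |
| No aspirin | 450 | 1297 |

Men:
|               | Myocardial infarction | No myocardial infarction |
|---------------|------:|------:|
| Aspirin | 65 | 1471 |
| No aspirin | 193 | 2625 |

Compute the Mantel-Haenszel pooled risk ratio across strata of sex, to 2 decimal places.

0.28

RR_MH = Σ(aᵢ·n₀ᵢ/nᵢ) / Σ(cᵢ·n₁ᵢ/nᵢ), with n₁ᵢ = aᵢ+bᵢ (exposed), n₀ᵢ = cᵢ+dᵢ (unexposed), nᵢ = n₁ᵢ+n₀ᵢ.
Stratum 1 (Women): n₁ = 2757, n₀ = 1747, n = 4504; a·n₀/n = 142·1747/4504 = 55.0786; c·n₁/n = 450·2757/4504 = 275.4552
Stratum 2 (Men): n₁ = 1536, n₀ = 2818, n = 4354; a·n₀/n = 65·2818/4354 = 42.0694; c·n₁/n = 193·1536/4354 = 68.0864
RR_MH = (55.0786 + 42.0694) / (275.4552 + 68.0864) = 97.1480 / 343.5415 = 0.28278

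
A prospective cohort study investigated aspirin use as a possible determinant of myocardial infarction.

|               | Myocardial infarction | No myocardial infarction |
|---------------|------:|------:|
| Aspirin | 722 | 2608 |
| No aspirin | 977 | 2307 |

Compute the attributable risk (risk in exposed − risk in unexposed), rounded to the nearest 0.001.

-0.081

Cells: a = 722, b = 2608, c = 977, d = 2307.
Risk in exposed = 722/3330 = 0.216817; risk in unexposed = 977/3284 = 0.297503.
Risk difference = 0.216817 − 0.297503 = -0.080686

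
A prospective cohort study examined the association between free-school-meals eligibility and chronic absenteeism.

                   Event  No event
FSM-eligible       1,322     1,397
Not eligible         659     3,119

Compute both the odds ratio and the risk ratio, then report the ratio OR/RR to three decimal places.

1.607

Cells: a = 1322, b = 1397, c = 659, d = 3119.
OR = (1322·3119)/(1397·659) = 4123318/920623 = 4.47883
Risk in exposed = 1322/2719 = 0.48621; risk in unexposed = 659/3778 = 0.17443; RR = 2.78740
OR/RR = 4.47883 / 2.78740 = 1.60682
The outcome is not rare, so the OR lies further from 1 than the RR.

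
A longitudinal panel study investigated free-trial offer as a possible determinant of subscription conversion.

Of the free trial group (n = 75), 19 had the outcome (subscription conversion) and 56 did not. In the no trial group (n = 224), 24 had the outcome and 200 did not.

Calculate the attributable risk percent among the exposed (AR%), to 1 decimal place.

57.7

From the description: a = 19, b = 56, c = 24, d = 200.
Risk in exposed = 19/75 = 0.25333; risk in unexposed = 24/224 = 0.10714.
RR = 0.25333/0.10714 = 2.36444
AR% = (RR − 1)/RR × 100 = (2.36444 − 1)/2.36444 × 100 = 57.7068%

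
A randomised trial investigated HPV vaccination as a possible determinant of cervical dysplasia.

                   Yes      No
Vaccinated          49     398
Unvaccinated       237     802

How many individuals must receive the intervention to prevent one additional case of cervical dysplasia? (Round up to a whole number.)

Risk in treated group = 49/447 = 0.10962; risk in control = 237/1039 = 0.22810.
Absolute risk reduction = 0.22810 − 0.10962 = 0.11848
NNT = 1 / ARR = 1 / 0.11848 = 8.440 → round up → 9

9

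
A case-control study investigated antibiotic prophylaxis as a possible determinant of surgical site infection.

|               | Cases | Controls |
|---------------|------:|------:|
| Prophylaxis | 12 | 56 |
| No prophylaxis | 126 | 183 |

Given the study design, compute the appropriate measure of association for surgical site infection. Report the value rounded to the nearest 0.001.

0.311

Cells: a = 12, b = 56, c = 126, d = 183.
This is a case-control study: participants were sampled on outcome status, so risks in the source population cannot be estimated directly — relative risk is not valid here. The odds ratio is the appropriate measure.
OR = (a·d)/(b·c) = (12 × 183) / (56 × 126) = 2196 / 7056 = 0.31122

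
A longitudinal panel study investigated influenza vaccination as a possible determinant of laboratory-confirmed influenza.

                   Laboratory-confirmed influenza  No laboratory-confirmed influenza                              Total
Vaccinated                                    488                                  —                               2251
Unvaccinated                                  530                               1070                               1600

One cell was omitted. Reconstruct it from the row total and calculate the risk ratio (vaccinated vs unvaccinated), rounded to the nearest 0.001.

0.654

The missing cell is in the exposed row: 2251 − 488 = 1763.
So a = 488, b = 1763, c = 530, d = 1070.
RR = [a/(a+b)] / [c/(c+d)] = (488/2251) / (530/1600) = 0.21679/0.33125 = 0.65447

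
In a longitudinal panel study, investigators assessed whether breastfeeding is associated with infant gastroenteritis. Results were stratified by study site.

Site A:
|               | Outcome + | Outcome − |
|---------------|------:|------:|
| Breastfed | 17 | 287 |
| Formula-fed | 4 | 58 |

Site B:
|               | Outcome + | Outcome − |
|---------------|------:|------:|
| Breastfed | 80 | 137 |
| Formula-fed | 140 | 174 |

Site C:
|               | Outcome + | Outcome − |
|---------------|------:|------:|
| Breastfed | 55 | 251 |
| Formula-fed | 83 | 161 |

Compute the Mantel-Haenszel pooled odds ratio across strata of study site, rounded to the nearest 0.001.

0.584

OR_MH = Σ(aᵢdᵢ/nᵢ) / Σ(bᵢcᵢ/nᵢ), where nᵢ is the stratum total.
Stratum 1 (Site A): n = 366; a·d/n = 17·58/366 = 2.6940; b·c/n = 287·4/366 = 3.1366
Stratum 2 (Site B): n = 531; a·d/n = 80·174/531 = 26.2147; b·c/n = 137·140/531 = 36.1205
Stratum 3 (Site C): n = 550; a·d/n = 55·161/550 = 16.1000; b·c/n = 251·83/550 = 37.8782
OR_MH = (2.6940 + 26.2147 + 16.1000) / (3.1366 + 36.1205 + 37.8782) = 45.0087 / 77.1353 = 0.58350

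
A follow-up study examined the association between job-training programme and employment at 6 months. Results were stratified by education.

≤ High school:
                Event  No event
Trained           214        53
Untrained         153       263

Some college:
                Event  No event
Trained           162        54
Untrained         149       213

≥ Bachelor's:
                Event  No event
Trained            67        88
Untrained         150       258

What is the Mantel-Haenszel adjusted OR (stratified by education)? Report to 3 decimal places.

OR_MH = Σ(aᵢdᵢ/nᵢ) / Σ(bᵢcᵢ/nᵢ), where nᵢ is the stratum total.
Stratum 1 (≤ High school): n = 683; a·d/n = 214·263/683 = 82.4041; b·c/n = 53·153/683 = 11.8726
Stratum 2 (Some college): n = 578; a·d/n = 162·213/578 = 59.6990; b·c/n = 54·149/578 = 13.9204
Stratum 3 (≥ Bachelor's): n = 563; a·d/n = 67·258/563 = 30.7034; b·c/n = 88·150/563 = 23.4458
OR_MH = (82.4041 + 59.6990 + 30.7034) / (11.8726 + 13.9204 + 23.4458) = 172.8064 / 49.2389 = 3.50955

3.510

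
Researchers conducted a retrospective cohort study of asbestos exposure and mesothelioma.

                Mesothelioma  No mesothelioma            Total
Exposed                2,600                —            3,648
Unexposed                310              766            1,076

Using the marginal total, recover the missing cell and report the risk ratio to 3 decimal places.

The missing cell is in the exposed row: 3648 − 2600 = 1048.
So a = 2600, b = 1048, c = 310, d = 766.
RR = [a/(a+b)] / [c/(c+d)] = (2600/3648) / (310/1076) = 0.71272/0.28810 = 2.47383

2.474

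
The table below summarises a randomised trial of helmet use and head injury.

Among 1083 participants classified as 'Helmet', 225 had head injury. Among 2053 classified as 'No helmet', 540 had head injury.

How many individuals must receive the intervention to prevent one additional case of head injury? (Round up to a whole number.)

Risk in treated group = 225/1083 = 0.20776; risk in control = 540/2053 = 0.26303.
Absolute risk reduction = 0.26303 − 0.20776 = 0.05527
NNT = 1 / ARR = 1 / 0.05527 = 18.092 → round up → 19

19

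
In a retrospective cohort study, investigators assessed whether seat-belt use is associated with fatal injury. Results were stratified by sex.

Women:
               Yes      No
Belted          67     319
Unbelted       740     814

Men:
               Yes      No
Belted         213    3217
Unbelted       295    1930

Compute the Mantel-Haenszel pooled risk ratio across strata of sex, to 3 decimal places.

RR_MH = Σ(aᵢ·n₀ᵢ/nᵢ) / Σ(cᵢ·n₁ᵢ/nᵢ), with n₁ᵢ = aᵢ+bᵢ (exposed), n₀ᵢ = cᵢ+dᵢ (unexposed), nᵢ = n₁ᵢ+n₀ᵢ.
Stratum 1 (Women): n₁ = 386, n₀ = 1554, n = 1940; a·n₀/n = 67·1554/1940 = 53.6691; c·n₁/n = 740·386/1940 = 147.2371
Stratum 2 (Men): n₁ = 3430, n₀ = 2225, n = 5655; a·n₀/n = 213·2225/5655 = 83.8064; c·n₁/n = 295·3430/5655 = 178.9302
RR_MH = (53.6691 + 83.8064) / (147.2371 + 178.9302) = 137.4754 / 326.1673 = 0.42149

0.421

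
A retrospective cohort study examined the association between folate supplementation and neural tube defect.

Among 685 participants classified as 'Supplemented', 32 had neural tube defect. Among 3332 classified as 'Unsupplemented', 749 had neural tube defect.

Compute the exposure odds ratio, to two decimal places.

0.17

From the description: a = 32, b = 653, c = 749, d = 2583.
OR = (a·d)/(b·c) = (32 × 2583) / (653 × 749) = 82656 / 489097 = 0.16900
Exposure is associated with lower odds of neural tube defect (OR = 0.17 < 1).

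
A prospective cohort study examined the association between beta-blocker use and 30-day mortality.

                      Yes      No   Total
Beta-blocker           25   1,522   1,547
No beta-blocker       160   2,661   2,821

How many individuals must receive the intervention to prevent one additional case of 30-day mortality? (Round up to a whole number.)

Risk in treated group = 25/1547 = 0.01616; risk in control = 160/2821 = 0.05672.
Absolute risk reduction = 0.05672 − 0.01616 = 0.04056
NNT = 1 / ARR = 1 / 0.04056 = 24.657 → round up → 25

25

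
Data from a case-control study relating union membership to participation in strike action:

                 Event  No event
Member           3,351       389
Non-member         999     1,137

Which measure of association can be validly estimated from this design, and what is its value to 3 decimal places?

Cells: a = 3351, b = 389, c = 999, d = 1137.
This is a case-control study: participants were sampled on outcome status, so risks in the source population cannot be estimated directly — relative risk is not valid here. The odds ratio is the appropriate measure.
OR = (a·d)/(b·c) = (3351 × 1137) / (389 × 999) = 3810087 / 388611 = 9.80437

9.804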